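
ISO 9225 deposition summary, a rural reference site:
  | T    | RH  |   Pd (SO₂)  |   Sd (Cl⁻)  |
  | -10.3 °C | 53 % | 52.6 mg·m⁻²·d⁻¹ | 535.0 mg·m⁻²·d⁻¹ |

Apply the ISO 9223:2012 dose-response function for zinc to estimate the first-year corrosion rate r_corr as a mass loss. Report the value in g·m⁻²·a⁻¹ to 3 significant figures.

zinc: T≤10 °C ⇒ hinge +0.038·(-10.3−10) = -0.7714
  SO₂ term: 0.0129·52.6^0.44·exp(0.046·53-0.7714) = 0.3905
  Cl⁻ term: 0.0175·535.0^0.57·exp(0.008·53+0.085·-10.3) = 0.4001
  sum: 0.3905 + 0.4001 → r_corr = 0.7905 μm/a
Convert to mass loss: 0.7905 μm/a × 7.14 g/cm³ = 5.645 g·m⁻²·a⁻¹

r_corr = 5.64 g·m⁻²·a⁻¹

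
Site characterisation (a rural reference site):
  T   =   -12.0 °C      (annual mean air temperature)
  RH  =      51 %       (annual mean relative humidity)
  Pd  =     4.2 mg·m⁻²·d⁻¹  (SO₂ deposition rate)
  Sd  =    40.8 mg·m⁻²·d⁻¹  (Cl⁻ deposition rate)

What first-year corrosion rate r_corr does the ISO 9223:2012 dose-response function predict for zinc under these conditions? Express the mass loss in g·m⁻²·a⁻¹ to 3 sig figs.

r_corr = 1.35 g·m⁻²·a⁻¹

zinc: temperature factor f = +0.038·(-22.0) = -0.8360
  sulphur-dioxide contribution → 0.1098 μm/a
  chloride contribution → 0.07858 μm/a
  ⇒ r_corr(zinc) = 0.1884 μm/a
Convert to mass loss: 0.1884 μm/a × 7.14 g/cm³ = 1.345 g·m⁻²·a⁻¹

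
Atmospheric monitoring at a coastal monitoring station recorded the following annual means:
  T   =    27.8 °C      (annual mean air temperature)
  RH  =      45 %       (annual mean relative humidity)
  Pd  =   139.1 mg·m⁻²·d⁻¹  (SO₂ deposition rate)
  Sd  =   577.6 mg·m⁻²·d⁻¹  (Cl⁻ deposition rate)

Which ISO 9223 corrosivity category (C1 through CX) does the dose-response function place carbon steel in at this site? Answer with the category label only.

carbon steel: temperature factor f = -0.054·(17.8) = -0.9612
  SO₂ term: 1.77·139.1^0.52·exp(0.02·45-0.9612) = 21.67
  Cl⁻ term: 0.102·577.6^0.62·exp(0.033·45+0.04·27.8) = 70.58
  r_corr = 21.67 + 70.58 = 92.25 μm/a
Category bounds: 80…200 μm/a bracket r_corr ⇒ C5

C5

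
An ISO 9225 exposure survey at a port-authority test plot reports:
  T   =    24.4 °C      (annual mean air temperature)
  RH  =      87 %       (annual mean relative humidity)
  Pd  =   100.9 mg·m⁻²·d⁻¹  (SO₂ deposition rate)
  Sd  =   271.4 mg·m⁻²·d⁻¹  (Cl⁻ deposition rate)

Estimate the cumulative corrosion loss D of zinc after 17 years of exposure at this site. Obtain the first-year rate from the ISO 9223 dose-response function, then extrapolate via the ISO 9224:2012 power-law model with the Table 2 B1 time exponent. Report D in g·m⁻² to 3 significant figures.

zinc: f(T) = -0.071·(T−10) [T>10 °C] = -1.0224
  SO₂ term: 0.0129·100.9^0.44·exp(0.046·87-1.0224) = 1.933
  Sd branch = 0.0175·Sd^0.57·e^(0.008·RH+0.085·T) = 6.811 μm/a
  r_corr = 1.933 + 6.811 = 8.744 μm/a
ISO 9224: D(t) = r_corr · t^b with b = 0.813 (zinc, B1)
  D(17) = 8.744 × 17^0.813 = 8.744 × 10.01 = 87.51 μm
  Mass loss = 87.51 μm × 7.14 g/cm³ = 624.8 g·m⁻²

D(17) = 625 g·m⁻²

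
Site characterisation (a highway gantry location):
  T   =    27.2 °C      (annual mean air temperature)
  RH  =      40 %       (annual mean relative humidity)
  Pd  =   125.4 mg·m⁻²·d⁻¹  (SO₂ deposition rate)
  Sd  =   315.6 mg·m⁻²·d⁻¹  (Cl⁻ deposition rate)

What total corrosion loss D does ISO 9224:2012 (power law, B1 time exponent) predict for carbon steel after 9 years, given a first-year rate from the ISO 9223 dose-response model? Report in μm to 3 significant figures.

carbon steel: temperature factor f = -0.054·(17.2) = -0.9288
  sulphur-dioxide contribution → 19.19 μm/a
  chloride contribution → 40.16 μm/a
  ⇒ r_corr(carbon steel) = 59.36 μm/a
Power-law: D(9) = r_corr · 9^0.523
  D(9) = 59.36 × 9^0.523 = 59.36 × 3.156 = 187.3 μm

D(9) = 187 μm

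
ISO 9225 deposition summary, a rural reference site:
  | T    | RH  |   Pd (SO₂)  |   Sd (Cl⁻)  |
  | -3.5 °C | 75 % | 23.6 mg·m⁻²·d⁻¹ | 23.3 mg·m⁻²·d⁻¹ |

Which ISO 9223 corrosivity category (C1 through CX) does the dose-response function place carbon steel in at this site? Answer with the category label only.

carbon steel: f(T) = +0.150·(T−10) [T≤10 °C] = -2.0250
  SO₂ term: 1.77·23.6^0.52·exp(0.02·75-2.0250) = 5.419
  Sd branch = 0.102·Sd^0.62·e^(0.033·RH+0.04·T) = 7.421 μm/a
  sum: 5.419 + 7.421 → r_corr = 12.84 μm/a
12.8 μm/a falls in (1.3, 25] for carbon steel → category C2

C2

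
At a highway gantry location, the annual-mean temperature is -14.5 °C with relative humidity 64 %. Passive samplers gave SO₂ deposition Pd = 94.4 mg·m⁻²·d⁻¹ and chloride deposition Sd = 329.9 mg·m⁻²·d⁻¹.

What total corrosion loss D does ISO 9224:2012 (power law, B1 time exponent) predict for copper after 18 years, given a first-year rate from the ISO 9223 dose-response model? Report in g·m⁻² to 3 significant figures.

D(18) = 17.0 g·m⁻²

copper: temperature factor f = +0.126·(-24.5) = -3.0870
  Pd branch = 0.0053·Pd^0.26·e^(0.059·RH+f) = 0.03443 μm/a
  Cl⁻ term: 0.01025·329.9^0.27·exp(0.036·64+0.049·-14.5) = 0.2414
  r_corr = 0.03443 + 0.2414 = 0.2758 μm/a
Long-term exponent b (ISO 9224 Table 2, B1) = 0.667
  D(18) = 0.2758 × 18^0.667 = 0.2758 × 6.875 = 1.896 μm
  Mass loss = 1.896 μm × 8.96 g/cm³ = 16.99 g·m⁻²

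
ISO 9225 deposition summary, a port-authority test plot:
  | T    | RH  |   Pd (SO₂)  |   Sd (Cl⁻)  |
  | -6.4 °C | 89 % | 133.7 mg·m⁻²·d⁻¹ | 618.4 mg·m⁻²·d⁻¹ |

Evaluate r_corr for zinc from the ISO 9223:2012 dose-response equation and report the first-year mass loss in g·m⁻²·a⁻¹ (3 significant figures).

r_corr = 31.3 g·m⁻²·a⁻¹

zinc: temperature factor f = +0.038·(-16.4) = -0.6232
  Pd branch = 0.0129·Pd^0.44·e^(0.046·RH+f) = 3.576 μm/a
  Sd branch = 0.0175·Sd^0.57·e^(0.008·RH+0.085·T) = 0.8073 μm/a
  r_corr = 3.576 + 0.8073 = 4.384 μm/a
Convert to mass loss: 4.384 μm/a × 7.14 g/cm³ = 31.3 g·m⁻²·a⁻¹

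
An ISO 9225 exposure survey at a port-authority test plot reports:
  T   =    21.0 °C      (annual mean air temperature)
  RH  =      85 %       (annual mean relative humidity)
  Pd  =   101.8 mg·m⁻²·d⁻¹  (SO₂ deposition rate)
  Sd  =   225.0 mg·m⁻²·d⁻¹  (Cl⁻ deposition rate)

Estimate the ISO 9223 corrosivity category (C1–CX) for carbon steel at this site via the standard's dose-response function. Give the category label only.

carbon steel: f(T) = -0.054·(T−10) [T>10 °C] = -0.5940
  SO₂ term: 1.77·101.8^0.52·exp(0.02·85-0.5940) = 59.2
  Cl⁻ term: 0.102·225.0^0.62·exp(0.033·85+0.04·21.0) = 112.2
  r_corr = 59.2 + 112.2 = 171.4 μm/a
Category bounds: 80…200 μm/a bracket r_corr ⇒ C5

C5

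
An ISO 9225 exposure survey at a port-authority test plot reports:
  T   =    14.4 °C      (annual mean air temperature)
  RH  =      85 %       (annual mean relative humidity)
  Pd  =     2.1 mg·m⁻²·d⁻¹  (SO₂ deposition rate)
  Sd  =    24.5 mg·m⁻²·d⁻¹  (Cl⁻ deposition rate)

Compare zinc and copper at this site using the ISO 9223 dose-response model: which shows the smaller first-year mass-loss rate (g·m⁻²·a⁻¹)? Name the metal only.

zinc: temperature factor f = -0.071·(4.4) = -0.3124
  SO₂ term: 0.0129·2.1^0.44·exp(0.046·85-0.3124) = 0.6528
  Sd branch = 0.0175·Sd^0.57·e^(0.008·RH+0.085·T) = 0.7274 μm/a
  sum: 0.6528 + 0.7274 → r_corr = 1.38 μm/a
  mass loss = 1.38 μm/a × 7.14 g/cm³ = 9.855 g·m⁻²·a⁻¹
copper: T>10 °C ⇒ hinge -0.080·(14.4−10) = -0.3520
  SO₂ term: 0.0053·2.1^0.26·exp(0.059·85-0.3520) = 0.681
  Cl⁻ term: 0.01025·24.5^0.27·exp(0.036·85+0.049·14.4) = 1.05
  r_corr = 0.681 + 1.05 = 1.731 μm/a
  mass loss = 1.731 μm/a × 8.96 g/cm³ = 15.51 g·m⁻²·a⁻¹
Ordering by g·m⁻²·a⁻¹: copper (15.5) > zinc (9.85)

zinc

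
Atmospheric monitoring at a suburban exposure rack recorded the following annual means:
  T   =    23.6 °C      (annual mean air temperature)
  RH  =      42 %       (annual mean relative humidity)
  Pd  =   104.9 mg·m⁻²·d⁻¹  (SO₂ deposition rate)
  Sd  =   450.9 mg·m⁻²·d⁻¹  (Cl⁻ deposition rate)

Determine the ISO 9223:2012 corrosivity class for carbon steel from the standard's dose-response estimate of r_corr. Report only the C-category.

C4

carbon steel: T>10 °C ⇒ hinge -0.054·(23.6−10) = -0.7344
  sulphur-dioxide contribution → 22.11 μm/a
  chloride contribution → 46.35 μm/a
  ⇒ r_corr(carbon steel) = 68.46 μm/a
ISO 9223 Table 2 (carbon steel): 50 < 68.5 ≤ 80 μm/a ⇒ C4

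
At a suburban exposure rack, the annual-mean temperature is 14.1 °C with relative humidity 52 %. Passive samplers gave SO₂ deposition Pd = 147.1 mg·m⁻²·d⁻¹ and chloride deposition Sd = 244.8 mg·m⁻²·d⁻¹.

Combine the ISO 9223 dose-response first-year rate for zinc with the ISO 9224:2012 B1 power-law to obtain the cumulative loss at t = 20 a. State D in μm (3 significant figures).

D(20) = 33.9 μm

zinc: f(T) = -0.071·(T−10) [T>10 °C] = -0.2911
  Pd branch = 0.0129·Pd^0.44·e^(0.046·RH+f) = 0.9479 μm/a
  Sd branch = 0.0175·Sd^0.57·e^(0.008·RH+0.085·T) = 2.022 μm/a
  r_corr = 0.9479 + 2.022 = 2.97 μm/a
ISO 9224: D(t) = r_corr · t^b with b = 0.813 (zinc, B1)
  D(20) = 2.97 × 20^0.813 = 2.97 × 11.42 = 33.92 μm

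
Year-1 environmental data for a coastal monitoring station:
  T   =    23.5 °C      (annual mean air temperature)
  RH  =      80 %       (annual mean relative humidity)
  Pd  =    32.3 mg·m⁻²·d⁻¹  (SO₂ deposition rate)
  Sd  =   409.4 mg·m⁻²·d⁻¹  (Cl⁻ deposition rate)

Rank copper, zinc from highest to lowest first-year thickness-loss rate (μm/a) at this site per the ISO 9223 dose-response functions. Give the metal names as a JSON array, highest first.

["zinc", "copper"]

copper: T>10 °C ⇒ hinge -0.080·(23.5−10) = -1.0800
  SO₂ term: 0.0053·32.3^0.26·exp(0.059·80-1.0800) = 0.4983
  Sd branch = 0.01025·Sd^0.27·e^(0.036·RH+0.049·T) = 2.93 μm/a
  sum: 0.4983 + 2.93 → r_corr = 3.428 μm/a
zinc: temperature factor f = -0.071·(13.5) = -0.9585
  Pd branch = 0.0129·Pd^0.44·e^(0.046·RH+f) = 0.9048 μm/a
  Sd branch = 0.0175·Sd^0.57·e^(0.008·RH+0.085·T) = 7.541 μm/a
  r_corr = 0.9048 + 7.541 = 8.446 μm/a
Ordering by μm/a: zinc (8.45) > copper (3.43)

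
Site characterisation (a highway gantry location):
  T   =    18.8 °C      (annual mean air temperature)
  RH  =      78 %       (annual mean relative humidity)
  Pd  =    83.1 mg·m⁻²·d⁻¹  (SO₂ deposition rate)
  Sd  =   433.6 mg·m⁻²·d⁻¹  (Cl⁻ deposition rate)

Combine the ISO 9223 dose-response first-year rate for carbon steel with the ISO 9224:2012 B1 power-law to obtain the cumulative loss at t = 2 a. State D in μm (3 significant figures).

carbon steel: temperature factor f = -0.054·(8.8) = -0.4752
  SO₂ term: 1.77·83.1^0.52·exp(0.02·78-0.4752) = 52.15
  Cl⁻ term: 0.102·433.6^0.62·exp(0.033·78+0.04·18.8) = 122.5
  r_corr = 52.15 + 122.5 = 174.6 μm/a
Power-law: D(2) = r_corr · 2^0.523
  D(2) = 174.6 × 2^0.523 = 174.6 × 1.437 = 250.9 μm

D(2) = 251 μm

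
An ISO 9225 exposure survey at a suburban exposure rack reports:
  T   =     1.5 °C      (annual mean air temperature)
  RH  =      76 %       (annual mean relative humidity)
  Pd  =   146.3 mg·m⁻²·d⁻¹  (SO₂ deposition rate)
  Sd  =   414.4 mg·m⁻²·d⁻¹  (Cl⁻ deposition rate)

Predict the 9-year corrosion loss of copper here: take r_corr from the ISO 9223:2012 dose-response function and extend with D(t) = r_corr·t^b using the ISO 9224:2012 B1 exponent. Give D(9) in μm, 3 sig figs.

D(9) = 6.30 μm

copper: temperature factor f = +0.126·(-8.5) = -1.0710
  Pd branch = 0.0053·Pd^0.26·e^(0.059·RH+f) = 0.5881 μm/a
  Sd branch = 0.01025·Sd^0.27·e^(0.036·RH+0.049·T) = 0.8661 μm/a
  r_corr = 0.5881 + 0.8661 = 1.454 μm/a
Long-term exponent b (ISO 9224 Table 2, B1) = 0.667
  D(9) = 1.454 × 9^0.667 = 1.454 × 4.33 = 6.297 μm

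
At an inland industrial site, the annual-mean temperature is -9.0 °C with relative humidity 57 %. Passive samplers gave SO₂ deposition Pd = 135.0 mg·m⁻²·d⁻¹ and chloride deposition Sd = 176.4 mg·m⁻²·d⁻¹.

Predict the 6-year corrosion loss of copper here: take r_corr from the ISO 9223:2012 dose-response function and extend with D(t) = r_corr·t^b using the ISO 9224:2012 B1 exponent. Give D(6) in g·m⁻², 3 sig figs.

copper: f(T) = +0.126·(T−10) [T≤10 °C] = -2.3940
  SO₂ term: 0.0053·135.0^0.26·exp(0.059·57-2.3940) = 0.05
  Sd branch = 0.01025·Sd^0.27·e^(0.036·RH+0.049·T) = 0.2075 μm/a
  sum: 0.05 + 0.2075 → r_corr = 0.2575 μm/a
Long-term exponent b (ISO 9224 Table 2, B1) = 0.667
  D(6) = 0.2575 × 6^0.667 = 0.2575 × 3.304 = 0.8506 μm
  Mass loss = 0.8506 μm × 8.96 g/cm³ = 7.622 g·m⁻²

D(6) = 7.62 g·m⁻²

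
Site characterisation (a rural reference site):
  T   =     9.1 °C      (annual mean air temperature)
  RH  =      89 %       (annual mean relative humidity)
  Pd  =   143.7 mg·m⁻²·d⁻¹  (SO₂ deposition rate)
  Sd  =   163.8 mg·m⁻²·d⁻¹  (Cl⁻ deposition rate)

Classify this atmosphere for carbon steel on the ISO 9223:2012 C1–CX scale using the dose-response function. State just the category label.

carbon steel: temperature factor f = +0.150·(-0.9) = -0.1350
  sulphur-dioxide contribution → 121.4 μm/a
  chloride contribution → 65.33 μm/a
  total first-year rate 186.7 μm/a
ISO 9223 Table 2 (carbon steel): 80 < 187 ≤ 200 μm/a ⇒ C5

C5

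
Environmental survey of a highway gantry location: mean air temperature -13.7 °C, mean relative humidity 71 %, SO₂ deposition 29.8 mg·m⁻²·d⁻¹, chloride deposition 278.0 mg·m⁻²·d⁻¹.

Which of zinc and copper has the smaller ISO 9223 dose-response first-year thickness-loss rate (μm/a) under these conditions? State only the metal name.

copper

zinc: T≤10 °C ⇒ hinge +0.038·(-13.7−10) = -0.9006
  SO₂ term: 0.0129·29.8^0.44·exp(0.046·71-0.9006) = 0.6117
  Cl⁻ term: 0.0175·278.0^0.57·exp(0.008·71+0.085·-13.7) = 0.2383
  sum: 0.6117 + 0.2383 → r_corr = 0.85 μm/a
copper: temperature factor f = +0.126·(-23.7) = -2.9862
  SO₂ term: 0.0053·29.8^0.26·exp(0.059·71-2.9862) = 0.04265
  Cl⁻ term: 0.01025·278.0^0.27·exp(0.036·71+0.049·-13.7) = 0.3084
  r_corr = 0.04265 + 0.3084 = 0.3511 μm/a
Ordering by μm/a: zinc (0.85) > copper (0.351)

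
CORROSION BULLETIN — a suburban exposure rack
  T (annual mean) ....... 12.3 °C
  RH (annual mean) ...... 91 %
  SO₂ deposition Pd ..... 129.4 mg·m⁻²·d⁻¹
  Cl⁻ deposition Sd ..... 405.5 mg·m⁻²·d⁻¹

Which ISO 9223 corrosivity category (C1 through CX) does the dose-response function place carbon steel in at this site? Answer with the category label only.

carbon steel: f(T) = -0.054·(T−10) [T>10 °C] = -0.1242
  sulphur-dioxide contribution → 121 μm/a
  chloride contribution → 139.1 μm/a
  total first-year rate 260.1 μm/a
Category bounds: 200…700 μm/a bracket r_corr ⇒ CX

CX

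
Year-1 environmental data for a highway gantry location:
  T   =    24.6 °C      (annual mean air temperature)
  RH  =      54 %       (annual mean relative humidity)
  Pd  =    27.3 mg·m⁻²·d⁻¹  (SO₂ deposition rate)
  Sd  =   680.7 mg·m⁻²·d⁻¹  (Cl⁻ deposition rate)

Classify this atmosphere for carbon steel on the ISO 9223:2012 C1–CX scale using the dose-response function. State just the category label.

C5

carbon steel: T>10 °C ⇒ hinge -0.054·(24.6−10) = -0.7884
  SO₂ term: 1.77·27.3^0.52·exp(0.02·54-0.7884) = 13.23
  Cl⁻ term: 0.102·680.7^0.62·exp(0.033·54+0.04·24.6) = 92.53
  r_corr = 13.23 + 92.53 = 105.8 μm/a
Category bounds: 80…200 μm/a bracket r_corr ⇒ C5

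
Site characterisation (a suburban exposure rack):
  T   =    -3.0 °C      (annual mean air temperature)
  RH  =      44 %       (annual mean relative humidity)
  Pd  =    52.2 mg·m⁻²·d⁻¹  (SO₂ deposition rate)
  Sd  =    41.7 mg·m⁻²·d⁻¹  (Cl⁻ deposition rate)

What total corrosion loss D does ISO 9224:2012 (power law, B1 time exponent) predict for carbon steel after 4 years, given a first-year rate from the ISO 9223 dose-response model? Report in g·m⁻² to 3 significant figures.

carbon steel: T≤10 °C ⇒ hinge +0.150·(-3.0−10) = -1.9500
  Pd branch = 1.77·Pd^0.52·e^(0.02·RH+f) = 4.748 μm/a
  Sd branch = 0.102·Sd^0.62·e^(0.033·RH+0.04·T) = 3.904 μm/a
  r_corr = 4.748 + 3.904 = 8.652 μm/a
ISO 9224: D(t) = r_corr · t^b with b = 0.523 (carbon steel, B1)
  D(4) = 8.652 × 4^0.523 = 8.652 × 2.065 = 17.86 μm
  Mass loss = 17.86 μm × 7.85 g/cm³ = 140.2 g·m⁻²

D(4) = 140 g·m⁻²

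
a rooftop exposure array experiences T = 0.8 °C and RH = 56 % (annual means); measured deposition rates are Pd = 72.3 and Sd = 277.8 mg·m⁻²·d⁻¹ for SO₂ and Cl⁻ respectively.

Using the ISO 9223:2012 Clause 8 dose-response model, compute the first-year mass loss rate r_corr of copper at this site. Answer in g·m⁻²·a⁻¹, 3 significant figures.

copper: f(T) = +0.126·(T−10) [T≤10 °C] = -1.1592
  SO₂ term: 0.0053·72.3^0.26·exp(0.059·56-1.1592) = 0.1378
  Sd branch = 0.01025·Sd^0.27·e^(0.036·RH+0.049·T) = 0.3657 μm/a
  r_corr = 0.1378 + 0.3657 = 0.5034 μm/a
Convert to mass loss: 0.5034 μm/a × 8.96 g/cm³ = 4.511 g·m⁻²·a⁻¹

r_corr = 4.51 g·m⁻²·a⁻¹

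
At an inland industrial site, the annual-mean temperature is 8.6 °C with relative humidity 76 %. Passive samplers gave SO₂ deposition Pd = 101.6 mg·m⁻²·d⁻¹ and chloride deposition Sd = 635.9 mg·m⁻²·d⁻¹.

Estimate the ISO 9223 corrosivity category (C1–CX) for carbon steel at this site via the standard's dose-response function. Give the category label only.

C5

carbon steel: temperature factor f = +0.150·(-1.4) = -0.2100
  Pd branch = 1.77·Pd^0.52·e^(0.02·RH+f) = 72.52 μm/a
  Cl⁻ term: 0.102·635.9^0.62·exp(0.033·76+0.04·8.6) = 96.67
  sum: 72.52 + 96.67 → r_corr = 169.2 μm/a
ISO 9223 Table 2 (carbon steel): 80 < 169 ≤ 200 μm/a ⇒ C5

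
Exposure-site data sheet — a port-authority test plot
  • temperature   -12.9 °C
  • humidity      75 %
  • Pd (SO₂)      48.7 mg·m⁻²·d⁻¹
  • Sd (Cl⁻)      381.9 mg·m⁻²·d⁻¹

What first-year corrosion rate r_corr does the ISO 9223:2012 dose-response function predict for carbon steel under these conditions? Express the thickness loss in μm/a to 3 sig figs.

r_corr = 30.8 μm/a

carbon steel: f(T) = +0.150·(T−10) [T≤10 °C] = -3.4350
  SO₂ term: 1.77·48.7^0.52·exp(0.02·75-3.4350) = 1.928
  Cl⁻ term: 0.102·381.9^0.62·exp(0.033·75+0.04·-12.9) = 28.85
  sum: 1.928 + 28.85 → r_corr = 30.78 μm/a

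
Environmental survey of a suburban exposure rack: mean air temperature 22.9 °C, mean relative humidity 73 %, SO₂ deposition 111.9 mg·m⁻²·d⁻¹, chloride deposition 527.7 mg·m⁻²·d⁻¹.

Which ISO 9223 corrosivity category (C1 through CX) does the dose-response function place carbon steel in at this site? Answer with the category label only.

C5

carbon steel: f(T) = -0.054·(T−10) [T>10 °C] = -0.6966
  sulphur-dioxide contribution → 44.15 μm/a
  chloride contribution → 138.2 μm/a
  ⇒ r_corr(carbon steel) = 182.3 μm/a
182 μm/a falls in (80, 200] for carbon steel → category C5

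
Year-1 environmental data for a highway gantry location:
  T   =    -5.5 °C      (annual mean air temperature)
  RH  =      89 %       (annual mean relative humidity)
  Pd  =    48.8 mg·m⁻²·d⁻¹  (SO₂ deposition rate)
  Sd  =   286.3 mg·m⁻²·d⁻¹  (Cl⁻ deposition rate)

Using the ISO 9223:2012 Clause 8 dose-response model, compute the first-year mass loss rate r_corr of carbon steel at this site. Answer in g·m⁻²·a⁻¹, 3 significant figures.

r_corr = 465 g·m⁻²·a⁻¹

carbon steel: temperature factor f = +0.150·(-15.5) = -2.3250
  SO₂ term: 1.77·48.8^0.52·exp(0.02·89-2.3250) = 7.749
  Cl⁻ term: 0.102·286.3^0.62·exp(0.033·89+0.04·-5.5) = 51.5
  sum: 7.749 + 51.5 → r_corr = 59.25 μm/a
Convert to mass loss: 59.25 μm/a × 7.85 g/cm³ = 465.1 g·m⁻²·a⁻¹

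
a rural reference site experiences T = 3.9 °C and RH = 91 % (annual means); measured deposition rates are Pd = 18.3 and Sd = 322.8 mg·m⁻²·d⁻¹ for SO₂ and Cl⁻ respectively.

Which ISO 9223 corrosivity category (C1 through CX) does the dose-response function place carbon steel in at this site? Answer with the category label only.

C5

carbon steel: temperature factor f = +0.150·(-6.1) = -0.9150
  SO₂ term: 1.77·18.3^0.52·exp(0.02·91-0.9150) = 19.84
  Cl⁻ term: 0.102·322.8^0.62·exp(0.033·91+0.04·3.9) = 86.31
  r_corr = 19.84 + 86.31 = 106.2 μm/a
ISO 9223 Table 2 (carbon steel): 80 < 106 ≤ 200 μm/a ⇒ C5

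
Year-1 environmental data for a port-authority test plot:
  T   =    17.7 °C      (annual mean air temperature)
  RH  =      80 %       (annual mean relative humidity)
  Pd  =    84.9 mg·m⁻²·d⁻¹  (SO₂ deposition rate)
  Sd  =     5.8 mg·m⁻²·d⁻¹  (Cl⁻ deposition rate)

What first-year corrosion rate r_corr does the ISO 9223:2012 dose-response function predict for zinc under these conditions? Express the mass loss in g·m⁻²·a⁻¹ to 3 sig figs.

zinc: T>10 °C ⇒ hinge -0.071·(17.7−10) = -0.5467
  SO₂ term: 0.0129·84.9^0.44·exp(0.046·80-0.5467) = 2.09
  Sd branch = 0.0175·Sd^0.57·e^(0.008·RH+0.085·T) = 0.4069 μm/a
  sum: 2.09 + 0.4069 → r_corr = 2.497 μm/a
Convert to mass loss: 2.497 μm/a × 7.14 g/cm³ = 17.83 g·m⁻²·a⁻¹

r_corr = 17.8 g·m⁻²·a⁻¹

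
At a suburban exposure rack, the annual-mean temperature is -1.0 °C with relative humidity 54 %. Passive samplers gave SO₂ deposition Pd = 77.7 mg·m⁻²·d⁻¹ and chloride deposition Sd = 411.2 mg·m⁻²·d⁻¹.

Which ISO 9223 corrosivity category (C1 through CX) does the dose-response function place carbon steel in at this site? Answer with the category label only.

C3

carbon steel: temperature factor f = +0.150·(-11.0) = -1.6500
  Pd branch = 1.77·Pd^0.52·e^(0.02·RH+f) = 9.626 μm/a
  Cl⁻ term: 0.102·411.2^0.62·exp(0.033·54+0.04·-1.0) = 24.31
  r_corr = 9.626 + 24.31 = 33.94 μm/a
Category bounds: 25…50 μm/a bracket r_corr ⇒ C3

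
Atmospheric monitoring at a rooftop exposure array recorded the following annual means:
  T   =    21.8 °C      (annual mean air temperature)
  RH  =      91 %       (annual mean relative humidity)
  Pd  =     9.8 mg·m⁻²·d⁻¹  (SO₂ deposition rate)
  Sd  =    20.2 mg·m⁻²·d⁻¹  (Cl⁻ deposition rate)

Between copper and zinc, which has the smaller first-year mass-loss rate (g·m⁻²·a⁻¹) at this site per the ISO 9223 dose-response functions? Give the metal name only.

copper: temperature factor f = -0.080·(11.8) = -0.9440
  sulphur-dioxide contribution → 0.8012 μm/a
  chloride contribution → 1.778 μm/a
  total first-year rate 2.579 μm/a
  mass loss = 2.579 μm/a × 8.96 g/cm³ = 23.11 g·m⁻²·a⁻¹
zinc: temperature factor f = -0.071·(11.8) = -0.8378
  sulphur-dioxide contribution → 1.002 μm/a
  chloride contribution → 1.282 μm/a
  total first-year rate 2.284 μm/a
  mass loss = 2.284 μm/a × 7.14 g/cm³ = 16.31 g·m⁻²·a⁻¹
Ordering by g·m⁻²·a⁻¹: copper (23.1) > zinc (16.3)

zinc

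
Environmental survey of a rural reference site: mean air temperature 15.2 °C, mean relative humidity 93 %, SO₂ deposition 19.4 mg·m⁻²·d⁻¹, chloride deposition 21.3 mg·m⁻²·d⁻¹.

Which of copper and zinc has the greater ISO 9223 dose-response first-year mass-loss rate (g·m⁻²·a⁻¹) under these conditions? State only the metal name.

copper

copper: f(T) = -0.080·(T−10) [T>10 °C] = -0.4160
  Pd branch = 0.0053·Pd^0.26·e^(0.059·RH+f) = 1.826 μm/a
  Sd branch = 0.01025·Sd^0.27·e^(0.036·RH+0.049·T) = 1.402 μm/a
  sum: 1.826 + 1.402 → r_corr = 3.228 μm/a
  mass loss = 3.228 μm/a × 8.96 g/cm³ = 28.92 g·m⁻²·a⁻¹
zinc: T>10 °C ⇒ hinge -0.071·(15.2−10) = -0.3692
  Pd branch = 0.0129·Pd^0.44·e^(0.046·RH+f) = 2.37 μm/a
  Cl⁻ term: 0.0175·21.3^0.57·exp(0.008·93+0.085·15.2) = 0.7664
  r_corr = 2.37 + 0.7664 = 3.137 μm/a
  mass loss = 3.137 μm/a × 7.14 g/cm³ = 22.4 g·m⁻²·a⁻¹
Ordering by g·m⁻²·a⁻¹: copper (28.9) > zinc (22.4)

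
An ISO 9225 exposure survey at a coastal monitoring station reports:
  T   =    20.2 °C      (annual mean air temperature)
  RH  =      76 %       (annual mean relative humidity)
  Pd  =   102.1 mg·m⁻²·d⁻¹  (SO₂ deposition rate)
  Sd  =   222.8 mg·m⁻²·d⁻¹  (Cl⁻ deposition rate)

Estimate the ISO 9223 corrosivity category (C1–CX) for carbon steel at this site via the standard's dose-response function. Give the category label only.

C5

carbon steel: temperature factor f = -0.054·(10.2) = -0.5508
  Pd branch = 1.77·Pd^0.52·e^(0.02·RH+f) = 51.71 μm/a
  Sd branch = 0.102·Sd^0.62·e^(0.033·RH+0.04·T) = 80.25 μm/a
  sum: 51.71 + 80.25 → r_corr = 132 μm/a
132 μm/a falls in (80, 200] for carbon steel → category C5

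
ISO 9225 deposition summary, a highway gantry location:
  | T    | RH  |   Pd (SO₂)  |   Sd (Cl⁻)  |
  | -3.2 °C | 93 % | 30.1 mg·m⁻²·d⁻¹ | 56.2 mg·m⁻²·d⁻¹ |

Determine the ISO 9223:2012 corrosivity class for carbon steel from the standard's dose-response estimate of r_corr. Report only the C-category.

C3

carbon steel: temperature factor f = +0.150·(-13.2) = -1.9800
  SO₂ term: 1.77·30.1^0.52·exp(0.02·93-1.9800) = 9.22
  Sd branch = 0.102·Sd^0.62·e^(0.033·RH+0.04·T) = 23.48 μm/a
  r_corr = 9.22 + 23.48 = 32.7 μm/a
32.7 μm/a falls in (25, 50] for carbon steel → category C3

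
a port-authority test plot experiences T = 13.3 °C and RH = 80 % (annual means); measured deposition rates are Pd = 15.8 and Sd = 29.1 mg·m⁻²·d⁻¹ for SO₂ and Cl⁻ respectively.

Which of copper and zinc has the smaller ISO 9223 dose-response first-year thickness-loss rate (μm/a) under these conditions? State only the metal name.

copper

copper: f(T) = -0.080·(T−10) [T>10 °C] = -0.2640
  SO₂ term: 0.0053·15.8^0.26·exp(0.059·80-0.2640) = 0.9357
  Cl⁻ term: 0.01025·29.1^0.27·exp(0.036·80+0.049·13.3) = 0.8705
  r_corr = 0.9357 + 0.8705 = 1.806 μm/a
zinc: temperature factor f = -0.071·(3.3) = -0.2343
  SO₂ term: 0.0129·15.8^0.44·exp(0.046·80-0.2343) = 1.363
  Cl⁻ term: 0.0175·29.1^0.57·exp(0.008·80+0.085·13.3) = 0.7021
  sum: 1.363 + 0.7021 → r_corr = 2.065 μm/a
Ordering by μm/a: zinc (2.06) > copper (1.81)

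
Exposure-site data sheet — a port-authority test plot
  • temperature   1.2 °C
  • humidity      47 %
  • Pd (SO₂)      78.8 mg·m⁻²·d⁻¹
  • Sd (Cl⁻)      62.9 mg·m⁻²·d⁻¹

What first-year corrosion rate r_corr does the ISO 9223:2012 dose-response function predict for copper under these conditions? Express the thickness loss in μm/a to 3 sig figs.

r_corr = 0.268 μm/a

copper: f(T) = +0.126·(T−10) [T≤10 °C] = -1.1088
  SO₂ term: 0.0053·78.8^0.26·exp(0.059·47-1.1088) = 0.08712
  Cl⁻ term: 0.01025·62.9^0.27·exp(0.036·47+0.049·1.2) = 0.1806
  sum: 0.08712 + 0.1806 → r_corr = 0.2677 μm/a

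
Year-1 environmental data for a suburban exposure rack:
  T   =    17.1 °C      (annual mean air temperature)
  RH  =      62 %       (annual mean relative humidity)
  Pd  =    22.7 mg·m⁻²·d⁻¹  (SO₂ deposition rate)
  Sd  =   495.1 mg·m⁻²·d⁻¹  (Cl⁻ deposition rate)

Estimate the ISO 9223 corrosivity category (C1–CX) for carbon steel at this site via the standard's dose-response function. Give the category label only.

carbon steel: temperature factor f = -0.054·(7.1) = -0.3834
  sulphur-dioxide contribution → 21.14 μm/a
  chloride contribution → 73.27 μm/a
  total first-year rate 94.41 μm/a
Category bounds: 80…200 μm/a bracket r_corr ⇒ C5

C5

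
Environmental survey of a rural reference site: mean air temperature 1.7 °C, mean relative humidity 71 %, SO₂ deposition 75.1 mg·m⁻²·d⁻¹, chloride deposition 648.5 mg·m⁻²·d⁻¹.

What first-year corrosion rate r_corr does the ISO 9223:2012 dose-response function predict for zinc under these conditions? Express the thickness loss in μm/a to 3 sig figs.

r_corr = 3.08 μm/a

zinc: f(T) = +0.038·(T−10) [T≤10 °C] = -0.3154
  sulphur-dioxide contribution → 1.649 μm/a
  chloride contribution → 1.43 μm/a
  ⇒ r_corr(zinc) = 3.079 μm/a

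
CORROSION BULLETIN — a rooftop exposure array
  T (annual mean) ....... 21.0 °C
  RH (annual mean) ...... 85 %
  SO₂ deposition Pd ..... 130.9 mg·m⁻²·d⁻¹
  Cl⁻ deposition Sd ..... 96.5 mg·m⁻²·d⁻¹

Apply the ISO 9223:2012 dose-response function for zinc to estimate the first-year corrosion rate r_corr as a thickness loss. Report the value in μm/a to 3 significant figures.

r_corr = 5.30 μm/a

zinc: f(T) = -0.071·(T−10) [T>10 °C] = -0.7810
  SO₂ term: 0.0129·130.9^0.44·exp(0.046·85-0.7810) = 2.517
  Cl⁻ term: 0.0175·96.5^0.57·exp(0.008·85+0.085·21.0) = 2.785
  r_corr = 2.517 + 2.785 = 5.302 μm/a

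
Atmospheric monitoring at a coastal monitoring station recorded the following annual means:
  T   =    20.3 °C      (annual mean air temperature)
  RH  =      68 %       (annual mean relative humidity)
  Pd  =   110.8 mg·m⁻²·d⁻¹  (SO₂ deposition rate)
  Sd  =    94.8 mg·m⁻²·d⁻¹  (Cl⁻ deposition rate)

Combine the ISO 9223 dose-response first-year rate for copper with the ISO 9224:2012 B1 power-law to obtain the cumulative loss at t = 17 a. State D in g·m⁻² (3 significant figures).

copper: T>10 °C ⇒ hinge -0.080·(20.3−10) = -0.8240
  Pd branch = 0.0053·Pd^0.26·e^(0.059·RH+f) = 0.4369 μm/a
  Cl⁻ term: 0.01025·94.8^0.27·exp(0.036·68+0.049·20.3) = 1.095
  sum: 0.4369 + 1.095 → r_corr = 1.532 μm/a
Power-law: D(17) = r_corr · 17^0.667
  D(17) = 1.532 × 17^0.667 = 1.532 × 6.618 = 10.14 μm
  Mass loss = 10.14 μm × 8.96 g/cm³ = 90.86 g·m⁻²

D(17) = 90.9 g·m⁻²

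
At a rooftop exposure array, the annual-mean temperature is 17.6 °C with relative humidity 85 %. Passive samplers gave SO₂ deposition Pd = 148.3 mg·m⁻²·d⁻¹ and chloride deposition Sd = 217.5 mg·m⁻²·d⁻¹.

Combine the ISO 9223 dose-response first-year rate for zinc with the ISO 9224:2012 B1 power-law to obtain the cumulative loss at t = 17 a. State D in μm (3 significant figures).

D(17) = 67.1 μm

zinc: temperature factor f = -0.071·(7.6) = -0.5396
  Pd branch = 0.0129·Pd^0.44·e^(0.046·RH+f) = 3.386 μm/a
  Cl⁻ term: 0.0175·217.5^0.57·exp(0.008·85+0.085·17.6) = 3.314
  r_corr = 3.386 + 3.314 = 6.7 μm/a
ISO 9224: D(t) = r_corr · t^b with b = 0.813 (zinc, B1)
  D(17) = 6.7 × 17^0.813 = 6.7 × 10.01 = 67.06 μm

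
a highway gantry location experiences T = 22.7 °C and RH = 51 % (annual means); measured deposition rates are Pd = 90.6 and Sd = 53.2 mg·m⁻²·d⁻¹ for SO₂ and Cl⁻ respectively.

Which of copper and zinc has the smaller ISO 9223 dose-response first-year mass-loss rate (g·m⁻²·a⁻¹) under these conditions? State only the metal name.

copper: temperature factor f = -0.080·(12.7) = -1.0160
  SO₂ term: 0.0053·90.6^0.26·exp(0.059·51-1.0160) = 0.1255
  Sd branch = 0.01025·Sd^0.27·e^(0.036·RH+0.049·T) = 0.5717 μm/a
  r_corr = 0.1255 + 0.5717 = 0.6972 μm/a
  mass loss = 0.6972 μm/a × 8.96 g/cm³ = 6.247 g·m⁻²·a⁻¹
zinc: temperature factor f = -0.071·(12.7) = -0.9017
  Pd branch = 0.0129·Pd^0.44·e^(0.046·RH+f) = 0.3972 μm/a
  Sd branch = 0.0175·Sd^0.57·e^(0.008·RH+0.085·T) = 1.746 μm/a
  r_corr = 0.3972 + 1.746 = 2.143 μm/a
  mass loss = 2.143 μm/a × 7.14 g/cm³ = 15.3 g·m⁻²·a⁻¹
Ordering by g·m⁻²·a⁻¹: zinc (15.3) > copper (6.25)

copper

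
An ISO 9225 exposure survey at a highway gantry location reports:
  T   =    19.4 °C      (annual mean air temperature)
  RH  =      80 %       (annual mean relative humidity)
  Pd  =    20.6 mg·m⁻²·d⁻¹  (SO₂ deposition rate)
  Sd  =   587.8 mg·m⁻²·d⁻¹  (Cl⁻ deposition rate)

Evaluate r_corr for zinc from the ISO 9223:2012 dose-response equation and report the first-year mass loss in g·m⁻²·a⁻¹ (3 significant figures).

zinc: T>10 °C ⇒ hinge -0.071·(19.4−10) = -0.6674
  SO₂ term: 0.0129·20.6^0.44·exp(0.046·80-0.6674) = 0.9932
  Cl⁻ term: 0.0175·587.8^0.57·exp(0.008·80+0.085·19.4) = 6.54
  sum: 0.9932 + 6.54 → r_corr = 7.534 μm/a
Convert to mass loss: 7.534 μm/a × 7.14 g/cm³ = 53.79 g·m⁻²·a⁻¹

r_corr = 53.8 g·m⁻²·a⁻¹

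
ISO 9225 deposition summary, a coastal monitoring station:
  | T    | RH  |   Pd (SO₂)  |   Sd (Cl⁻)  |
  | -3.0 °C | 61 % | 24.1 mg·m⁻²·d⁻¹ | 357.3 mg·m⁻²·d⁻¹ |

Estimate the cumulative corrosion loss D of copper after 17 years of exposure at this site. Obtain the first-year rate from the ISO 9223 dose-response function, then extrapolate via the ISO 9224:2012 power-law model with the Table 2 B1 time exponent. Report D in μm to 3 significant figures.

D(17) = 3.14 μm

copper: temperature factor f = +0.126·(-13.0) = -1.6380
  Pd branch = 0.0053·Pd^0.26·e^(0.059·RH+f) = 0.08615 μm/a
  Sd branch = 0.01025·Sd^0.27·e^(0.036·RH+0.049·T) = 0.389 μm/a
  r_corr = 0.08615 + 0.389 = 0.4751 μm/a
Power-law: D(17) = r_corr · 17^0.667
  D(17) = 0.4751 × 17^0.667 = 0.4751 × 6.618 = 3.144 μm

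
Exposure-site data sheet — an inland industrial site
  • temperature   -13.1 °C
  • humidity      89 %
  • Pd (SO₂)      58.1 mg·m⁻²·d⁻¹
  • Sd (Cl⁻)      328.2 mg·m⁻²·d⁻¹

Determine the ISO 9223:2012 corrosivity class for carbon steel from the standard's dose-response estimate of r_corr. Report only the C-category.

C3

carbon steel: temperature factor f = +0.150·(-23.1) = -3.4650
  Pd branch = 1.77·Pd^0.52·e^(0.02·RH+f) = 2.714 μm/a
  Cl⁻ term: 0.102·328.2^0.62·exp(0.033·89+0.04·-13.1) = 41.36
  r_corr = 2.714 + 41.36 = 44.07 μm/a
Category bounds: 25…50 μm/a bracket r_corr ⇒ C3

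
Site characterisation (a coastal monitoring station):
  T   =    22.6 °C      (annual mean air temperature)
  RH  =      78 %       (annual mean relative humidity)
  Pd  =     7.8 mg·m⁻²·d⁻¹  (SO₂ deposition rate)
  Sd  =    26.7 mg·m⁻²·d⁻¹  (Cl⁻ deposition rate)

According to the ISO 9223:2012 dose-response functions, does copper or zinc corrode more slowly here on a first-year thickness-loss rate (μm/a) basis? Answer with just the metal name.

copper

copper: temperature factor f = -0.080·(12.6) = -1.0080
  Pd branch = 0.0053·Pd^0.26·e^(0.059·RH+f) = 0.3289 μm/a
  Cl⁻ term: 0.01025·26.7^0.27·exp(0.036·78+0.049·22.6) = 1.248
  r_corr = 0.3289 + 1.248 = 1.577 μm/a
zinc: temperature factor f = -0.071·(12.6) = -0.8946
  SO₂ term: 0.0129·7.8^0.44·exp(0.046·78-0.8946) = 0.4708
  Sd branch = 0.0175·Sd^0.57·e^(0.008·RH+0.085·T) = 1.45 μm/a
  sum: 0.4708 + 1.45 → r_corr = 1.921 μm/a
Ordering by μm/a: zinc (1.92) > copper (1.58)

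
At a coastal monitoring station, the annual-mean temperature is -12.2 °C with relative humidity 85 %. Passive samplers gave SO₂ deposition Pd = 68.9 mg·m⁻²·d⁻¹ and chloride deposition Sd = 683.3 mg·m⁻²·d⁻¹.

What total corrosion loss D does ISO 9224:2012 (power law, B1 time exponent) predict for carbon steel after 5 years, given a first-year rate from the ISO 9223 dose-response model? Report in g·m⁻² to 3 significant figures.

D(5) = 1.14e+03 g·m⁻²

carbon steel: f(T) = +0.150·(T−10) [T≤10 °C] = -3.3300
  SO₂ term: 1.77·68.9^0.52·exp(0.02·85-3.3300) = 3.133
  Cl⁻ term: 0.102·683.3^0.62·exp(0.033·85+0.04·-12.2) = 59.2
  r_corr = 3.133 + 59.2 = 62.33 μm/a
Long-term exponent b (ISO 9224 Table 2, B1) = 0.523
  D(5) = 62.33 × 5^0.523 = 62.33 × 2.32 = 144.6 μm
  Mass loss = 144.6 μm × 7.85 g/cm³ = 1135 g·m⁻²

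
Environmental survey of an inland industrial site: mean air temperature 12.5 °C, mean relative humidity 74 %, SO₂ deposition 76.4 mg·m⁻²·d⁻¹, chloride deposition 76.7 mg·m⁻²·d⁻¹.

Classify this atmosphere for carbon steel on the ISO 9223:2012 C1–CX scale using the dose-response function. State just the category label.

C5

carbon steel: f(T) = -0.054·(T−10) [T>10 °C] = -0.1350
  Pd branch = 1.77·Pd^0.52·e^(0.02·RH+f) = 64.76 μm/a
  Cl⁻ term: 0.102·76.7^0.62·exp(0.033·74+0.04·12.5) = 28.5
  sum: 64.76 + 28.5 → r_corr = 93.26 μm/a
Category bounds: 80…200 μm/a bracket r_corr ⇒ C5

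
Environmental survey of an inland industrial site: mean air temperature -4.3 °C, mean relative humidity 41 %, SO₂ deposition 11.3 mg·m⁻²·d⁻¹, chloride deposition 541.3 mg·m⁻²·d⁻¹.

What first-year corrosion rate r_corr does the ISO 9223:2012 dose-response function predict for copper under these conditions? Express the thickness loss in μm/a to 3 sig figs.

copper: T≤10 °C ⇒ hinge +0.126·(-4.3−10) = -1.8018
  SO₂ term: 0.0053·11.3^0.26·exp(0.059·41-1.8018) = 0.01846
  Sd branch = 0.01025·Sd^0.27·e^(0.036·RH+0.049·T) = 0.1987 μm/a
  r_corr = 0.01846 + 0.1987 = 0.2172 μm/a

r_corr = 0.217 μm/a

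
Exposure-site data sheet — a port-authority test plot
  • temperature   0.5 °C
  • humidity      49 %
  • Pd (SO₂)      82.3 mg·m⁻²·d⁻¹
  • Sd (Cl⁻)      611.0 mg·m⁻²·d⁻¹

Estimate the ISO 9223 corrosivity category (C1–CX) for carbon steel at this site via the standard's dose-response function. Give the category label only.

C3

carbon steel: f(T) = +0.150·(T−10) [T≤10 °C] = -1.4250
  SO₂ term: 1.77·82.3^0.52·exp(0.02·49-1.4250) = 11.24
  Sd branch = 0.102·Sd^0.62·e^(0.033·RH+0.04·T) = 27.98 μm/a
  sum: 11.24 + 27.98 → r_corr = 39.22 μm/a
39.2 μm/a falls in (25, 50] for carbon steel → category C3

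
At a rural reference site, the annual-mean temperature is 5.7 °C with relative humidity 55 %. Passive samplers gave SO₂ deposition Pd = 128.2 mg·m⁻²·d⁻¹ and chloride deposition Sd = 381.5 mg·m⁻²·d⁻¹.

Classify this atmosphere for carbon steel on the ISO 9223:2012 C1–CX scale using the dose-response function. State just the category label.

carbon steel: temperature factor f = +0.150·(-4.3) = -0.6450
  Pd branch = 1.77·Pd^0.52·e^(0.02·RH+f) = 34.81 μm/a
  Sd branch = 0.102·Sd^0.62·e^(0.033·RH+0.04·T) = 31.36 μm/a
  sum: 34.81 + 31.36 → r_corr = 66.17 μm/a
ISO 9223 Table 2 (carbon steel): 50 < 66.2 ≤ 80 μm/a ⇒ C4

C4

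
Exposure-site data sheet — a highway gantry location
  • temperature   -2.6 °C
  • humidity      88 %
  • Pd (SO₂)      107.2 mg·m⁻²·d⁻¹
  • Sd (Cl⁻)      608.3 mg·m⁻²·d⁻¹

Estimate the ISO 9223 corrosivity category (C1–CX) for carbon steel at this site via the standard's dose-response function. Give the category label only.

C5

carbon steel: temperature factor f = +0.150·(-12.6) = -1.8900
  Pd branch = 1.77·Pd^0.52·e^(0.02·RH+f) = 17.67 μm/a
  Cl⁻ term: 0.102·608.3^0.62·exp(0.033·88+0.04·-2.6) = 89.28
  sum: 17.67 + 89.28 → r_corr = 107 μm/a
ISO 9223 Table 2 (carbon steel): 80 < 107 ≤ 200 μm/a ⇒ C5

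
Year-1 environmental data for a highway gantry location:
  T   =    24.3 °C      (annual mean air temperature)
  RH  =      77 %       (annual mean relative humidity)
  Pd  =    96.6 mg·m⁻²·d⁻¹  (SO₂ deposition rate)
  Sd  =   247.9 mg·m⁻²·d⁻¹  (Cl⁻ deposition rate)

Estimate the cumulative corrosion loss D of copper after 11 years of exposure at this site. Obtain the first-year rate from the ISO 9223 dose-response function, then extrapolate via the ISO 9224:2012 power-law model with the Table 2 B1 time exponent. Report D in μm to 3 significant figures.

copper: temperature factor f = -0.080·(14.3) = -1.1440
  sulphur-dioxide contribution → 0.5206 μm/a
  chloride contribution → 2.389 μm/a
  ⇒ r_corr(copper) = 2.909 μm/a
Power-law: D(11) = r_corr · 11^0.667
  D(11) = 2.909 × 11^0.667 = 2.909 × 4.95 = 14.4 μm

D(11) = 14.4 μm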